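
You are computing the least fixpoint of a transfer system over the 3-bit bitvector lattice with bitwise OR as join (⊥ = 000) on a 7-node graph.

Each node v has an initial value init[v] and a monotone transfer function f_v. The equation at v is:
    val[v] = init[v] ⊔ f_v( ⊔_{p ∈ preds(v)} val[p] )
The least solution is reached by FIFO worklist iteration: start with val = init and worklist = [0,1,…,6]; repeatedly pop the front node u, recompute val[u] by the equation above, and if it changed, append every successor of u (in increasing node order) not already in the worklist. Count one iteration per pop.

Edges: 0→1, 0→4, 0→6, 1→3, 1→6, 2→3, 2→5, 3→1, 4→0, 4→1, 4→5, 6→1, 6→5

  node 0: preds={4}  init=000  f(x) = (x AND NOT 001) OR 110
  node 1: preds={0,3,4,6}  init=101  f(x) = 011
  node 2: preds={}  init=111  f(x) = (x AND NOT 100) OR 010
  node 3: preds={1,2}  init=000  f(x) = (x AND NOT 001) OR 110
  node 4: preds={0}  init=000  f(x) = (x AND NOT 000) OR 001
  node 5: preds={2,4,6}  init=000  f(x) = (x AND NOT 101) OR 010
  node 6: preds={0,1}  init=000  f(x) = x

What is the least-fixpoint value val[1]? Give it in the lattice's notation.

Worklist (10 pops):
  #1 pop 0: in=000 → 110 (was 000); enqueue []
  #2 pop 1: in=110 → 111 (was 101); enqueue []
  #3 pop 2: in=000 → 111 (no change)
  #4 pop 3: in=111 → 110 (was 000); enqueue [1]
  #5 pop 4: in=110 → 111 (was 000); enqueue [0]
  #6 pop 5: in=111 → 010 (was 000); enqueue []
  #7 pop 6: in=111 → 111 (was 000); enqueue [5]
  #8 pop 1: in=111 → 111 (no change)
  #9 pop 0: in=111 → 110 (no change)
  #10 pop 5: in=111 → 010 (no change)

Fixpoint:
  val[0] = 110
  val[1] = 111
  val[2] = 111
  val[3] = 110
  val[4] = 111
  val[5] = 010
  val[6] = 111

111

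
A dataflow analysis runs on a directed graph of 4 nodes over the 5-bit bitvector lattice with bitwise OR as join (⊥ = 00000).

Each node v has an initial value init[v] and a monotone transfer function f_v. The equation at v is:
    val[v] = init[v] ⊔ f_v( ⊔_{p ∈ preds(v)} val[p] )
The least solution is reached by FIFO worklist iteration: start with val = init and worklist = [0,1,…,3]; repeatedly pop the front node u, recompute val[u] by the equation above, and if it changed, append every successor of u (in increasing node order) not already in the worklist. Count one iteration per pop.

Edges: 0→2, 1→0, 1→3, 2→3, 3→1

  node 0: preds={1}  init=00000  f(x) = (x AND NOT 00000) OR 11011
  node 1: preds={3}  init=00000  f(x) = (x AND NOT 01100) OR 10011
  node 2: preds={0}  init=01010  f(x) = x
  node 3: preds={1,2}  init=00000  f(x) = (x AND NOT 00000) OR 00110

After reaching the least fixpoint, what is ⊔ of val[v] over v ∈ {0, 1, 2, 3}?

Iteration log — 6 steps:
  step 1. node 0  ⊔preds=00000  new=11011  old=00000  +wl: 
  step 2. node 1  ⊔preds=00000  new=10011  old=00000  +wl: 0
  step 3. node 2  ⊔preds=11011  new=11011  old=01010  +wl: 
  step 4. node 3  ⊔preds=11011  new=11111  old=00000  +wl: 1
  step 5. node 0  ⊔preds=10011  new=11011  stable
  step 6. node 1  ⊔preds=11111  new=10011  stable

Least fixpoint reached:
  node 0: 11011
  node 1: 10011
  node 2: 11011
  node 3: 11111

11111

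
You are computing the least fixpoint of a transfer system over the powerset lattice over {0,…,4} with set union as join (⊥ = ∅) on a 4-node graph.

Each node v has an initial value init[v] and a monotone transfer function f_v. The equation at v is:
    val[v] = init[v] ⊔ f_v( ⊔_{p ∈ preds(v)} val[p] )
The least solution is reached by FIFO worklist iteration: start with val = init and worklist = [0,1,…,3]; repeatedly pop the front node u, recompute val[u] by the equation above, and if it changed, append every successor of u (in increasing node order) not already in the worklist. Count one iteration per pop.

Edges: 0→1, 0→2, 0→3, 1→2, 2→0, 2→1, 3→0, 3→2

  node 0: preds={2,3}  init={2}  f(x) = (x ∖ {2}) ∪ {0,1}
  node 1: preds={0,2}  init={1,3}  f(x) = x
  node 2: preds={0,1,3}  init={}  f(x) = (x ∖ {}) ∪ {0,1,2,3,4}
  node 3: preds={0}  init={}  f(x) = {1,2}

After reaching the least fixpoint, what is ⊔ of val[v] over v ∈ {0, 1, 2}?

Worklist (8 pops):
  #1 pop 0: in={} → {0,1,2} (was {2}); enqueue []
  #2 pop 1: in={0,1,2} → {0,1,2,3} (was {1,3}); enqueue []
  #3 pop 2: in={0,1,2,3} → {0,1,2,3,4} (was {}); enqueue [0,1]
  #4 pop 3: in={0,1,2} → {1,2} (was {}); enqueue [2]
  #5 pop 0: in={0,1,2,3,4} → {0,1,2,3,4} (was {0,1,2}); enqueue [3]
  #6 pop 1: in={0,1,2,3,4} → {0,1,2,3,4} (was {0,1,2,3}); enqueue []
  #7 pop 2: in={0,1,2,3,4} → {0,1,2,3,4} (no change)
  #8 pop 3: in={0,1,2,3,4} → {1,2} (no change)

Fixpoint:
  val[0] = {0,1,2,3,4}
  val[1] = {0,1,2,3,4}
  val[2] = {0,1,2,3,4}
  val[3] = {1,2}

{0,1,2,3,4}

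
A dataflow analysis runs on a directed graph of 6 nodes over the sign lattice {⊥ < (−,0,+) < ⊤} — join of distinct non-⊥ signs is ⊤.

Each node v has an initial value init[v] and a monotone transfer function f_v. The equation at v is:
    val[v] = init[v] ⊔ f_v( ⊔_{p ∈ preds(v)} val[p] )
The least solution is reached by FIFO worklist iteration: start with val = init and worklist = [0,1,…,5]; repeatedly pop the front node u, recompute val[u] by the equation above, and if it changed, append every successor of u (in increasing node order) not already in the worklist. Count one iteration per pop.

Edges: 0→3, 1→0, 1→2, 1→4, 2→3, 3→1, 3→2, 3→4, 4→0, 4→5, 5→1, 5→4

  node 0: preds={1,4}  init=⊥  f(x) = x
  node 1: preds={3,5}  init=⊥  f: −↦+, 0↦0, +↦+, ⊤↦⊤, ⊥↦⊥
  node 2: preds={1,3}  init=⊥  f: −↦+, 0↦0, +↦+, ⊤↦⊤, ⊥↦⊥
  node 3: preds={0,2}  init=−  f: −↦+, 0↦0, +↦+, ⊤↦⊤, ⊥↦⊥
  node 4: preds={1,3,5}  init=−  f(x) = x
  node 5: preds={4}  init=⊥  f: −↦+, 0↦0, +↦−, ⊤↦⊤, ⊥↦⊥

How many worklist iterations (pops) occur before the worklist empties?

Trace (12 dequeues):
  [1] u=0 | in − | out − | prev ⊥ | push {}
  [2] u=1 | in − | out + | prev ⊥ | push {0}
  [3] u=2 | in ⊤ | out ⊤ | prev ⊥ | push {}
  [4] u=3 | in ⊤ | out ⊤ | prev − | push {1,2}
  [5] u=4 | in ⊤ | out ⊤ | prev − | push {}
  [6] u=5 | in ⊤ | out ⊤ | prev ⊥ | push {4}
  [7] u=0 | in ⊤ | out ⊤ | prev − | push {3}
  [8] u=1 | in ⊤ | out ⊤ | prev + | push {0}
  [9] u=2 | in ⊤ | out ⊤ | ==
  [10] u=4 | in ⊤ | out ⊤ | ==
  [11] u=3 | in ⊤ | out ⊤ | ==
  [12] u=0 | in ⊤ | out ⊤ | ==

Converged values:
  [0] ⊤
  [1] ⊤
  [2] ⊤
  [3] ⊤
  [4] ⊤
  [5] ⊤

12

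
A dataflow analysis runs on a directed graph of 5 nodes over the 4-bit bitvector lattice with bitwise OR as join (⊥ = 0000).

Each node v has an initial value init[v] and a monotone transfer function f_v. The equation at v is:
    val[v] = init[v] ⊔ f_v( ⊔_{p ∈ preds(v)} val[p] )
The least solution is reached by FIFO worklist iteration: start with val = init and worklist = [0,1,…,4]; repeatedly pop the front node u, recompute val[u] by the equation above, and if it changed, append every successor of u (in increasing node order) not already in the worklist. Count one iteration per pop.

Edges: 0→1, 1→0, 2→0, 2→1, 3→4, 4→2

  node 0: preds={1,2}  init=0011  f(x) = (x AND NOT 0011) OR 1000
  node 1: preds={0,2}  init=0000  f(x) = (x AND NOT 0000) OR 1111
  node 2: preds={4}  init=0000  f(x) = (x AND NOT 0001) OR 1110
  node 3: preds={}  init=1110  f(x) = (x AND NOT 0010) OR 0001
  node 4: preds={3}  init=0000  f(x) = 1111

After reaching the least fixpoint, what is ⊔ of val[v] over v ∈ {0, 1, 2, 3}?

1111

Trace (8 dequeues):
  [1] u=0 | in 0000 | out 1011 | prev 0011 | push {}
  [2] u=1 | in 1011 | out 1111 | prev 0000 | push {0}
  [3] u=2 | in 0000 | out 1110 | prev 0000 | push {1}
  [4] u=3 | in 0000 | out 1111 | prev 1110 | push {}
  [5] u=4 | in 1111 | out 1111 | prev 0000 | push {2}
  [6] u=0 | in 1111 | out 1111 | prev 1011 | push {}
  [7] u=1 | in 1111 | out 1111 | ==
  [8] u=2 | in 1111 | out 1110 | ==

Converged values:
  [0] 1111
  [1] 1111
  [2] 1110
  [3] 1111
  [4] 1111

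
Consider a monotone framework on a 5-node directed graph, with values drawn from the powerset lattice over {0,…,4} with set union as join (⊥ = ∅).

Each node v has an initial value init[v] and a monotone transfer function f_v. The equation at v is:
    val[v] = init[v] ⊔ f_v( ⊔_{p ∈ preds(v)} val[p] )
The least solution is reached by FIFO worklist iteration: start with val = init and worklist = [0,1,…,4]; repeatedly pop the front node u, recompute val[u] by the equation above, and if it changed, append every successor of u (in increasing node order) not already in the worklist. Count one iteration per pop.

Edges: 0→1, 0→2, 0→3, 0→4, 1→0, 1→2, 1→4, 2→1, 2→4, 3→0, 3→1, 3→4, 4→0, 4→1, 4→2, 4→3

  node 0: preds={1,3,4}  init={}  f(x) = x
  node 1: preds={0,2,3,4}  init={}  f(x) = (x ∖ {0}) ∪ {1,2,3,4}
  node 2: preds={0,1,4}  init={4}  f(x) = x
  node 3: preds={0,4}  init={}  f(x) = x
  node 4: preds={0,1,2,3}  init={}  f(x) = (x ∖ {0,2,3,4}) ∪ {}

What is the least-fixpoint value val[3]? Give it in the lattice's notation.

{1,2,3,4}

Iteration log — 12 steps:
  step 1. node 0  ⊔preds={}  new={}  stable
  step 2. node 1  ⊔preds={4}  new={1,2,3,4}  old={}  +wl: 0
  step 3. node 2  ⊔preds={1,2,3,4}  new={1,2,3,4}  old={4}  +wl: 1
  step 4. node 3  ⊔preds={}  new={}  stable
  step 5. node 4  ⊔preds={1,2,3,4}  new={1}  old={}  +wl: 2,3
  step 6. node 0  ⊔preds={1,2,3,4}  new={1,2,3,4}  old={}  +wl: 4
  step 7. node 1  ⊔preds={1,2,3,4}  new={1,2,3,4}  stable
  step 8. node 2  ⊔preds={1,2,3,4}  new={1,2,3,4}  stable
  step 9. node 3  ⊔preds={1,2,3,4}  new={1,2,3,4}  old={}  +wl: 0,1
  step 10. node 4  ⊔preds={1,2,3,4}  new={1}  stable
  step 11. node 0  ⊔preds={1,2,3,4}  new={1,2,3,4}  stable
  step 12. node 1  ⊔preds={1,2,3,4}  new={1,2,3,4}  stable

Least fixpoint reached:
  node 0: {1,2,3,4}
  node 1: {1,2,3,4}
  node 2: {1,2,3,4}
  node 3: {1,2,3,4}
  node 4: {1}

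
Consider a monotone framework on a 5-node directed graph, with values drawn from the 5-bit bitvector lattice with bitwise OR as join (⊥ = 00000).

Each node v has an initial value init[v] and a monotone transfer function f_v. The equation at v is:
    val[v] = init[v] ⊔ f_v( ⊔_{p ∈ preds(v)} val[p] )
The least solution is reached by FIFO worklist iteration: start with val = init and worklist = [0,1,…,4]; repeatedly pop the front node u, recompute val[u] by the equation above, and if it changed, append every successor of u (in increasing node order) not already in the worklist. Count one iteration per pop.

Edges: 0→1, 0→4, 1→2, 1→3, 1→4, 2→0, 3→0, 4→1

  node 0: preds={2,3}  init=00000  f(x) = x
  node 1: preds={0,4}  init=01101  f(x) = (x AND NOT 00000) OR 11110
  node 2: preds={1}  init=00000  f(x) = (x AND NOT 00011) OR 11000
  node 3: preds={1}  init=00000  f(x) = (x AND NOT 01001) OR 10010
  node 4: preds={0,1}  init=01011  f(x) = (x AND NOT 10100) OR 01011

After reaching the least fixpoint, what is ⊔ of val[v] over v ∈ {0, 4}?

Iteration log — 8 steps:
  step 1. node 0  ⊔preds=00000  new=00000  stable
  step 2. node 1  ⊔preds=01011  new=11111  old=01101  +wl: 
  step 3. node 2  ⊔preds=11111  new=11100  old=00000  +wl: 0
  step 4. node 3  ⊔preds=11111  new=10110  old=00000  +wl: 
  step 5. node 4  ⊔preds=11111  new=01011  stable
  step 6. node 0  ⊔preds=11110  new=11110  old=00000  +wl: 1,4
  step 7. node 1  ⊔preds=11111  new=11111  stable
  step 8. node 4  ⊔preds=11111  new=01011  stable

Least fixpoint reached:
  node 0: 11110
  node 1: 11111
  node 2: 11100
  node 3: 10110
  node 4: 01011

11111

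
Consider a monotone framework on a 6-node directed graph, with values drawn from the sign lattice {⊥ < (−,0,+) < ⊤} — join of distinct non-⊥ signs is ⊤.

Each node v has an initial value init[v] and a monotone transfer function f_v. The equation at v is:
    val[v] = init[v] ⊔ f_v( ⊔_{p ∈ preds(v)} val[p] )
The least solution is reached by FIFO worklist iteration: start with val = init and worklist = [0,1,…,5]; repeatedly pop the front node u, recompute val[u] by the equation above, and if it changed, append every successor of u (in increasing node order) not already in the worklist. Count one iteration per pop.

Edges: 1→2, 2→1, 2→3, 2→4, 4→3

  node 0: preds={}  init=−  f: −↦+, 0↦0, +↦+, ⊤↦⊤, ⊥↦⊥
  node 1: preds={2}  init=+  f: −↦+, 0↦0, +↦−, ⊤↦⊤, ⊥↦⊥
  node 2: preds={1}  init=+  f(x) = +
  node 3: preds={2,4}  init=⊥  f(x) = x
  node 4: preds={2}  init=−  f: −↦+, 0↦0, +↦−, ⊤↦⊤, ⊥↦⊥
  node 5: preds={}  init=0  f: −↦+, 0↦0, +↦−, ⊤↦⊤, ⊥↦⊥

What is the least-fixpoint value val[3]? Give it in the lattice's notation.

⊤

Iteration log — 6 steps:
  step 1. node 0  ⊔preds=⊥  new=−  stable
  step 2. node 1  ⊔preds=+  new=⊤  old=+  +wl: 
  step 3. node 2  ⊔preds=⊤  new=+  stable
  step 4. node 3  ⊔preds=⊤  new=⊤  old=⊥  +wl: 
  step 5. node 4  ⊔preds=+  new=−  stable
  step 6. node 5  ⊔preds=⊥  new=0  stable

Least fixpoint reached:
  node 0: −
  node 1: ⊤
  node 2: +
  node 3: ⊤
  node 4: −
  node 5: 0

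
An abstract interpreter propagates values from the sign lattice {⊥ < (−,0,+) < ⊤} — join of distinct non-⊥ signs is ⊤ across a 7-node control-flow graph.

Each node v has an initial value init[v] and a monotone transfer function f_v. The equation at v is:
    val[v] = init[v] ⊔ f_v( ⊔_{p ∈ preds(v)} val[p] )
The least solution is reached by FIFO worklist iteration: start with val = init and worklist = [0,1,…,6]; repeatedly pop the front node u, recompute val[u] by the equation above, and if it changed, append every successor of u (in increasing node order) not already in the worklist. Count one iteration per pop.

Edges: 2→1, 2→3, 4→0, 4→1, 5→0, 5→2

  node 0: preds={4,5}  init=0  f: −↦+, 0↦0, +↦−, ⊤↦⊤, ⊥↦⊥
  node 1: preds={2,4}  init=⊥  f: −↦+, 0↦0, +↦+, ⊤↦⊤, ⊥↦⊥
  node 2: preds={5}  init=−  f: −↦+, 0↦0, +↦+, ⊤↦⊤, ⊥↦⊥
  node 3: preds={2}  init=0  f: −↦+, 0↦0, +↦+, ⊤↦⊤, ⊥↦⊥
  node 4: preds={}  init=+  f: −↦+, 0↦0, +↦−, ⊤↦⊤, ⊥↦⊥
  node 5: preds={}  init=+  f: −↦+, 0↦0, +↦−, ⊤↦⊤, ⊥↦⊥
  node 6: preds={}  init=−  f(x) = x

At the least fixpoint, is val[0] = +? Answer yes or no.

Trace (8 dequeues):
  [1] u=0 | in + | out ⊤ | prev 0 | push {}
  [2] u=1 | in ⊤ | out ⊤ | prev ⊥ | push {}
  [3] u=2 | in + | out ⊤ | prev − | push {1}
  [4] u=3 | in ⊤ | out ⊤ | prev 0 | push {}
  [5] u=4 | in ⊥ | out + | ==
  [6] u=5 | in ⊥ | out + | ==
  [7] u=6 | in ⊥ | out − | ==
  [8] u=1 | in ⊤ | out ⊤ | ==

Converged values:
  [0] ⊤
  [1] ⊤
  [2] ⊤
  [3] ⊤
  [4] +
  [5] +
  [6] −

no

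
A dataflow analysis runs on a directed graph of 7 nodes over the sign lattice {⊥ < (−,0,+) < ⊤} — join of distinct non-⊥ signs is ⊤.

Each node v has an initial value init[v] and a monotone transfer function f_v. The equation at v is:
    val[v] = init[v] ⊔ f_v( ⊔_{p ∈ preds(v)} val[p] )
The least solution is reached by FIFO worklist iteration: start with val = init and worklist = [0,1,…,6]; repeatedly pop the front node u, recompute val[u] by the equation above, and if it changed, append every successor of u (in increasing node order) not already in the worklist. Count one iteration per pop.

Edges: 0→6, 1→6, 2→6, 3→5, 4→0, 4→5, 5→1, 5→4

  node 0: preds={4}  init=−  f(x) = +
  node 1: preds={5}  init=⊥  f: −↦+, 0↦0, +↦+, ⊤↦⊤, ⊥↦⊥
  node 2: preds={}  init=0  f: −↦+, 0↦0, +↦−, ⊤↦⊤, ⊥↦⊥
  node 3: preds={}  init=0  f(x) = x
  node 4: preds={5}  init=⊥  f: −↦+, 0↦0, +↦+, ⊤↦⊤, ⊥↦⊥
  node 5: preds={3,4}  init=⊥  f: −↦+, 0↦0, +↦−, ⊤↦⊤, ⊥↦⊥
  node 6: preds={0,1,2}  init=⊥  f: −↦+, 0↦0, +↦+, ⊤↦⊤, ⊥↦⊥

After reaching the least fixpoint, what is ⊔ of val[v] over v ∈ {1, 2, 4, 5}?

Iteration log — 12 steps:
  step 1. node 0  ⊔preds=⊥  new=⊤  old=−  +wl: 
  step 2. node 1  ⊔preds=⊥  new=⊥  stable
  step 3. node 2  ⊔preds=⊥  new=0  stable
  step 4. node 3  ⊔preds=⊥  new=0  stable
  step 5. node 4  ⊔preds=⊥  new=⊥  stable
  step 6. node 5  ⊔preds=0  new=0  old=⊥  +wl: 1,4
  step 7. node 6  ⊔preds=⊤  new=⊤  old=⊥  +wl: 
  step 8. node 1  ⊔preds=0  new=0  old=⊥  +wl: 6
  step 9. node 4  ⊔preds=0  new=0  old=⊥  +wl: 0,5
  step 10. node 6  ⊔preds=⊤  new=⊤  stable
  step 11. node 0  ⊔preds=0  new=⊤  stable
  step 12. node 5  ⊔preds=0  new=0  stable

Least fixpoint reached:
  node 0: ⊤
  node 1: 0
  node 2: 0
  node 3: 0
  node 4: 0
  node 5: 0
  node 6: ⊤

0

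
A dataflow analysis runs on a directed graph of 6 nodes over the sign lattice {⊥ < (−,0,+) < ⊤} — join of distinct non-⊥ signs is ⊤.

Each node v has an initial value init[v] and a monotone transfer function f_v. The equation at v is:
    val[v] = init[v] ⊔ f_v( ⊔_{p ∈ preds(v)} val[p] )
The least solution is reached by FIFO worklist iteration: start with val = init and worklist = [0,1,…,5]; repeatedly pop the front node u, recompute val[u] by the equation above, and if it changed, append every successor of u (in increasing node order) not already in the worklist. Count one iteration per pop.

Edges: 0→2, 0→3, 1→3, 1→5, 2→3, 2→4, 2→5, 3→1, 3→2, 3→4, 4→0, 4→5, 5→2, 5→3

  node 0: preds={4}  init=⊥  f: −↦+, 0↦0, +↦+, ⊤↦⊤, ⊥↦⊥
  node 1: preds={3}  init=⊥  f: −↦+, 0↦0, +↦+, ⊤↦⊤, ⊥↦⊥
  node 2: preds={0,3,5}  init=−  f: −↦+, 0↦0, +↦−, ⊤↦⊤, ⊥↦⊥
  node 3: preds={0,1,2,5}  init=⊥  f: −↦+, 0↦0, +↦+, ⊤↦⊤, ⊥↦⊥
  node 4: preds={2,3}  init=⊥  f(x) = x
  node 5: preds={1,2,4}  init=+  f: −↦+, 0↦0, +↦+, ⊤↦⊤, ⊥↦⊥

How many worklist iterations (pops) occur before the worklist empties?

13

Iteration log — 13 steps:
  step 1. node 0  ⊔preds=⊥  new=⊥  stable
  step 2. node 1  ⊔preds=⊥  new=⊥  stable
  step 3. node 2  ⊔preds=+  new=−  stable
  step 4. node 3  ⊔preds=⊤  new=⊤  old=⊥  +wl: 1,2
  step 5. node 4  ⊔preds=⊤  new=⊤  old=⊥  +wl: 0
  step 6. node 5  ⊔preds=⊤  new=⊤  old=+  +wl: 3
  step 7. node 1  ⊔preds=⊤  new=⊤  old=⊥  +wl: 5
  step 8. node 2  ⊔preds=⊤  new=⊤  old=−  +wl: 4
  step 9. node 0  ⊔preds=⊤  new=⊤  old=⊥  +wl: 2
  step 10. node 3  ⊔preds=⊤  new=⊤  stable
  step 11. node 5  ⊔preds=⊤  new=⊤  stable
  step 12. node 4  ⊔preds=⊤  new=⊤  stable
  step 13. node 2  ⊔preds=⊤  new=⊤  stable

Least fixpoint reached:
  node 0: ⊤
  node 1: ⊤
  node 2: ⊤
  node 3: ⊤
  node 4: ⊤
  node 5: ⊤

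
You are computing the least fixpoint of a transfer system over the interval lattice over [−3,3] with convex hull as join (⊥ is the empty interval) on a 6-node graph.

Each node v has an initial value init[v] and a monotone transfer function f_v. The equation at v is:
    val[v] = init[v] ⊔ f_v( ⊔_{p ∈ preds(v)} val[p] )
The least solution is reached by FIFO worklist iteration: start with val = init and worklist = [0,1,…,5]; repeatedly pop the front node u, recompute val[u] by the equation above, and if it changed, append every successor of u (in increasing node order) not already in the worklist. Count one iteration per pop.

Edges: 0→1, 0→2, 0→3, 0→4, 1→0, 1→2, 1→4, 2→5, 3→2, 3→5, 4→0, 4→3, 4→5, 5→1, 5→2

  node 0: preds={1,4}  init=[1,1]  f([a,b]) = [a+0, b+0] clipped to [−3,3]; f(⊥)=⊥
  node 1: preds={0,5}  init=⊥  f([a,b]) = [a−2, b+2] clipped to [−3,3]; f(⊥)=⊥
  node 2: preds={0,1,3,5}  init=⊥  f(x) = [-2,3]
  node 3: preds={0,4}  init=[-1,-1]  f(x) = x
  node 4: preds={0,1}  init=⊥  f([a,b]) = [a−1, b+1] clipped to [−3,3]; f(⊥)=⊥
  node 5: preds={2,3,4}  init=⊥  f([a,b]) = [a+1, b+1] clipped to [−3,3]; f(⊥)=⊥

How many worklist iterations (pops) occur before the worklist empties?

Worklist (19 pops):
  #1 pop 0: in=⊥ → [1,1] (no change)
  #2 pop 1: in=[1,1] → [-1,3] (was ⊥); enqueue [0]
  #3 pop 2: in=[-1,3] → [-2,3] (was ⊥); enqueue []
  #4 pop 3: in=[1,1] → [-1,1] (was [-1,-1]); enqueue [2]
  #5 pop 4: in=[-1,3] → [-2,3] (was ⊥); enqueue [3]
  #6 pop 5: in=[-2,3] → [-1,3] (was ⊥); enqueue [1]
  #7 pop 0: in=[-2,3] → [-2,3] (was [1,1]); enqueue [4]
  #8 pop 2: in=[-2,3] → [-2,3] (no change)
  #9 pop 3: in=[-2,3] → [-2,3] (was [-1,1]); enqueue [2,5]
  #10 pop 1: in=[-2,3] → [-3,3] (was [-1,3]); enqueue [0]
  #11 pop 4: in=[-3,3] → [-3,3] (was [-2,3]); enqueue [3]
  #12 pop 2: in=[-3,3] → [-2,3] (no change)
  #13 pop 5: in=[-3,3] → [-2,3] (was [-1,3]); enqueue [1,2]
  #14 pop 0: in=[-3,3] → [-3,3] (was [-2,3]); enqueue [4]
  #15 pop 3: in=[-3,3] → [-3,3] (was [-2,3]); enqueue [5]
  #16 pop 1: in=[-3,3] → [-3,3] (no change)
  #17 pop 2: in=[-3,3] → [-2,3] (no change)
  #18 pop 4: in=[-3,3] → [-3,3] (no change)
  #19 pop 5: in=[-3,3] → [-2,3] (no change)

Fixpoint:
  val[0] = [-3,3]
  val[1] = [-3,3]
  val[2] = [-2,3]
  val[3] = [-3,3]
  val[4] = [-3,3]
  val[5] = [-2,3]

19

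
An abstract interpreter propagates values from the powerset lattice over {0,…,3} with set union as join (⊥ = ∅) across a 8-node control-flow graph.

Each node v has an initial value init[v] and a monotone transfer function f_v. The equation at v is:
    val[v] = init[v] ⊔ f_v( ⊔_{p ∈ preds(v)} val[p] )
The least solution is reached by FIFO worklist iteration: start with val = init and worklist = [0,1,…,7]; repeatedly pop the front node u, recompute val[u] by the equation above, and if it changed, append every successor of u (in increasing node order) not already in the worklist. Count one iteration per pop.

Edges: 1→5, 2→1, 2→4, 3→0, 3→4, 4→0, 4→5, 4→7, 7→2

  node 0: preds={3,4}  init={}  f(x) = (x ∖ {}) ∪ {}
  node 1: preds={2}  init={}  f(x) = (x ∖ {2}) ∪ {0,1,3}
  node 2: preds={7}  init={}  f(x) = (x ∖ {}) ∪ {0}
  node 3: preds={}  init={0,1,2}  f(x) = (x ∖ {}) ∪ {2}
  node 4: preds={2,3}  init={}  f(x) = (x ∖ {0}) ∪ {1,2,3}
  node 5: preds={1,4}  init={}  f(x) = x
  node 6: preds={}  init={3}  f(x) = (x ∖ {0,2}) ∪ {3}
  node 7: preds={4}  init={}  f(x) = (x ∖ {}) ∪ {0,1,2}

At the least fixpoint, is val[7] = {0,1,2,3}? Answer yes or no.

Iteration log — 13 steps:
  step 1. node 0  ⊔preds={0,1,2}  new={0,1,2}  old={}  +wl: 
  step 2. node 1  ⊔preds={}  new={0,1,3}  old={}  +wl: 
  step 3. node 2  ⊔preds={}  new={0}  old={}  +wl: 1
  step 4. node 3  ⊔preds={}  new={0,1,2}  stable
  step 5. node 4  ⊔preds={0,1,2}  new={1,2,3}  old={}  +wl: 0
  step 6. node 5  ⊔preds={0,1,2,3}  new={0,1,2,3}  old={}  +wl: 
  step 7. node 6  ⊔preds={}  new={3}  stable
  step 8. node 7  ⊔preds={1,2,3}  new={0,1,2,3}  old={}  +wl: 2
  step 9. node 1  ⊔preds={0}  new={0,1,3}  stable
  step 10. node 0  ⊔preds={0,1,2,3}  new={0,1,2,3}  old={0,1,2}  +wl: 
  step 11. node 2  ⊔preds={0,1,2,3}  new={0,1,2,3}  old={0}  +wl: 1,4
  step 12. node 1  ⊔preds={0,1,2,3}  new={0,1,3}  stable
  step 13. node 4  ⊔preds={0,1,2,3}  new={1,2,3}  stable

Least fixpoint reached:
  node 0: {0,1,2,3}
  node 1: {0,1,3}
  node 2: {0,1,2,3}
  node 3: {0,1,2}
  node 4: {1,2,3}
  node 5: {0,1,2,3}
  node 6: {3}
  node 7: {0,1,2,3}

yes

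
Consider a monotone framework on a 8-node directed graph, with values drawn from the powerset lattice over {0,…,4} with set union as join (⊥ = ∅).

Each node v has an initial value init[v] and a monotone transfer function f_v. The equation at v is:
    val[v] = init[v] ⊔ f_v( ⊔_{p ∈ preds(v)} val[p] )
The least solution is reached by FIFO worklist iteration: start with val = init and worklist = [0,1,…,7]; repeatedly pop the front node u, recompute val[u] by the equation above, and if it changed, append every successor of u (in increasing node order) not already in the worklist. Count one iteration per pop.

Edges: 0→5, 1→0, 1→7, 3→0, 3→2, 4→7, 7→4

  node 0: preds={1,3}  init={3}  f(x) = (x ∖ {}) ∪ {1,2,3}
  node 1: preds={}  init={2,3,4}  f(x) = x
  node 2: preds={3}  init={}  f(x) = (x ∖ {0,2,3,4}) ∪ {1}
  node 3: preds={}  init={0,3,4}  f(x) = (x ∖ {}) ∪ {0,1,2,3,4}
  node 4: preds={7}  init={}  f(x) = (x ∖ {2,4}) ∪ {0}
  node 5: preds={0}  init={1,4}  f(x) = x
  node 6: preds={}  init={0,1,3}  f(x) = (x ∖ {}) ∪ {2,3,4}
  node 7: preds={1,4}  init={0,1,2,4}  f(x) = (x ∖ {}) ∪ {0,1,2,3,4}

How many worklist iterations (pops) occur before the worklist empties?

Iteration log — 12 steps:
  step 1. node 0  ⊔preds={0,2,3,4}  new={0,1,2,3,4}  old={3}  +wl: 
  step 2. node 1  ⊔preds={}  new={2,3,4}  stable
  step 3. node 2  ⊔preds={0,3,4}  new={1}  old={}  +wl: 
  step 4. node 3  ⊔preds={}  new={0,1,2,3,4}  old={0,3,4}  +wl: 0,2
  step 5. node 4  ⊔preds={0,1,2,4}  new={0,1}  old={}  +wl: 
  step 6. node 5  ⊔preds={0,1,2,3,4}  new={0,1,2,3,4}  old={1,4}  +wl: 
  step 7. node 6  ⊔preds={}  new={0,1,2,3,4}  old={0,1,3}  +wl: 
  step 8. node 7  ⊔preds={0,1,2,3,4}  new={0,1,2,3,4}  old={0,1,2,4}  +wl: 4
  step 9. node 0  ⊔preds={0,1,2,3,4}  new={0,1,2,3,4}  stable
  step 10. node 2  ⊔preds={0,1,2,3,4}  new={1}  stable
  step 11. node 4  ⊔preds={0,1,2,3,4}  new={0,1,3}  old={0,1}  +wl: 7
  step 12. node 7  ⊔preds={0,1,2,3,4}  new={0,1,2,3,4}  stable

Least fixpoint reached:
  node 0: {0,1,2,3,4}
  node 1: {2,3,4}
  node 2: {1}
  node 3: {0,1,2,3,4}
  node 4: {0,1,3}
  node 5: {0,1,2,3,4}
  node 6: {0,1,2,3,4}
  node 7: {0,1,2,3,4}

12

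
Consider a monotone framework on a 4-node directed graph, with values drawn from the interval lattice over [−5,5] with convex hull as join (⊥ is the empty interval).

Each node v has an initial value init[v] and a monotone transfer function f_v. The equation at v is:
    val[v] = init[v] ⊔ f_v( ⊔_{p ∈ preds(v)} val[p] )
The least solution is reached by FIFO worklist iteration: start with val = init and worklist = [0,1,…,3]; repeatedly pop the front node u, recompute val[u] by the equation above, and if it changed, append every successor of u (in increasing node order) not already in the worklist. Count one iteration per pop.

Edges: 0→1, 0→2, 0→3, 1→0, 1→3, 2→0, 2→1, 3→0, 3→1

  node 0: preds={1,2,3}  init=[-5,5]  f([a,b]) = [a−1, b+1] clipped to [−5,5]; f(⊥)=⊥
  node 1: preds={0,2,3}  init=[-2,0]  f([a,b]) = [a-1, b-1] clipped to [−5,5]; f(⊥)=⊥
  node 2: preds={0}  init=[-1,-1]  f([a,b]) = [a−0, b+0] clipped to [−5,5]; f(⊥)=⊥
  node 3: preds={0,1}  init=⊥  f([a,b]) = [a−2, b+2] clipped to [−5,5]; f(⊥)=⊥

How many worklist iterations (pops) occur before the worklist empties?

6

Iteration log — 6 steps:
  step 1. node 0  ⊔preds=[-2,0]  new=[-5,5]  stable
  step 2. node 1  ⊔preds=[-5,5]  new=[-5,4]  old=[-2,0]  +wl: 0
  step 3. node 2  ⊔preds=[-5,5]  new=[-5,5]  old=[-1,-1]  +wl: 1
  step 4. node 3  ⊔preds=[-5,5]  new=[-5,5]  old=⊥  +wl: 
  step 5. node 0  ⊔preds=[-5,5]  new=[-5,5]  stable
  step 6. node 1  ⊔preds=[-5,5]  new=[-5,4]  stable

Least fixpoint reached:
  node 0: [-5,5]
  node 1: [-5,4]
  node 2: [-5,5]
  node 3: [-5,5]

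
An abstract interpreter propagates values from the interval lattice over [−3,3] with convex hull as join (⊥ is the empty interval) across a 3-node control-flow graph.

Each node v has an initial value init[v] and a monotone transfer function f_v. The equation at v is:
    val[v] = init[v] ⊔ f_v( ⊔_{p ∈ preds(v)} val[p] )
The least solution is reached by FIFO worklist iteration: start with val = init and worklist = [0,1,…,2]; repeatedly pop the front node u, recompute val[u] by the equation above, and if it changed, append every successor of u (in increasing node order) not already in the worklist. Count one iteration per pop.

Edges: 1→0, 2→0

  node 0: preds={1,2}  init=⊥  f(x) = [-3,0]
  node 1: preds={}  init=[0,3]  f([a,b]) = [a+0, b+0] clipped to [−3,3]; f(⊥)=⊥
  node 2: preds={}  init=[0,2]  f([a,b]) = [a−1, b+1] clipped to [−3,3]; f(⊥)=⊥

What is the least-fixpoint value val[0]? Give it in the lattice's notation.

[-3,0]

Iteration log — 3 steps:
  step 1. node 0  ⊔preds=[0,3]  new=[-3,0]  old=⊥  +wl: 
  step 2. node 1  ⊔preds=⊥  new=[0,3]  stable
  step 3. node 2  ⊔preds=⊥  new=[0,2]  stable

Least fixpoint reached:
  node 0: [-3,0]
  node 1: [0,3]
  node 2: [0,2]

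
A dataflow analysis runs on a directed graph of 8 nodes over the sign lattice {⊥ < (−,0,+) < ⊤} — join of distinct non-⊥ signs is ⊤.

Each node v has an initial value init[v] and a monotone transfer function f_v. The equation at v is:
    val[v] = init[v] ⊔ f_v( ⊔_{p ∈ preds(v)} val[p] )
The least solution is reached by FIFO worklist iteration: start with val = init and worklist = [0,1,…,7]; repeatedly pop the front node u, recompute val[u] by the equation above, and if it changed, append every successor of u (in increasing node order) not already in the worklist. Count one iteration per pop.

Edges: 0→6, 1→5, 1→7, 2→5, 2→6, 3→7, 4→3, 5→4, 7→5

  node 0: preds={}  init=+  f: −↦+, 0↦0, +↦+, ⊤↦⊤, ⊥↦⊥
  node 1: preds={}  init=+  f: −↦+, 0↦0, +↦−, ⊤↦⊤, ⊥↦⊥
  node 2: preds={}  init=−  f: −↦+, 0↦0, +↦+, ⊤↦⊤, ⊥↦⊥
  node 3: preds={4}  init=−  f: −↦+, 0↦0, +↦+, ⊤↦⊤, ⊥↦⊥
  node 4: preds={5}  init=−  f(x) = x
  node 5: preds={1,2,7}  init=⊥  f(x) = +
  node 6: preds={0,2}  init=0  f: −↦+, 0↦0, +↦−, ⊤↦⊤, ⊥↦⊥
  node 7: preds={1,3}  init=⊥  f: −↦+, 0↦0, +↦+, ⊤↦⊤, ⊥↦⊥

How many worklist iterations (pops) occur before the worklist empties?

Trace (11 dequeues):
  [1] u=0 | in ⊥ | out + | ==
  [2] u=1 | in ⊥ | out + | ==
  [3] u=2 | in ⊥ | out − | ==
  [4] u=3 | in − | out ⊤ | prev − | push {}
  [5] u=4 | in ⊥ | out − | ==
  [6] u=5 | in ⊤ | out + | prev ⊥ | push {4}
  [7] u=6 | in ⊤ | out ⊤ | prev 0 | push {}
  [8] u=7 | in ⊤ | out ⊤ | prev ⊥ | push {5}
  [9] u=4 | in + | out ⊤ | prev − | push {3}
  [10] u=5 | in ⊤ | out + | ==
  [11] u=3 | in ⊤ | out ⊤ | ==

Converged values:
  [0] +
  [1] +
  [2] −
  [3] ⊤
  [4] ⊤
  [5] +
  [6] ⊤
  [7] ⊤

11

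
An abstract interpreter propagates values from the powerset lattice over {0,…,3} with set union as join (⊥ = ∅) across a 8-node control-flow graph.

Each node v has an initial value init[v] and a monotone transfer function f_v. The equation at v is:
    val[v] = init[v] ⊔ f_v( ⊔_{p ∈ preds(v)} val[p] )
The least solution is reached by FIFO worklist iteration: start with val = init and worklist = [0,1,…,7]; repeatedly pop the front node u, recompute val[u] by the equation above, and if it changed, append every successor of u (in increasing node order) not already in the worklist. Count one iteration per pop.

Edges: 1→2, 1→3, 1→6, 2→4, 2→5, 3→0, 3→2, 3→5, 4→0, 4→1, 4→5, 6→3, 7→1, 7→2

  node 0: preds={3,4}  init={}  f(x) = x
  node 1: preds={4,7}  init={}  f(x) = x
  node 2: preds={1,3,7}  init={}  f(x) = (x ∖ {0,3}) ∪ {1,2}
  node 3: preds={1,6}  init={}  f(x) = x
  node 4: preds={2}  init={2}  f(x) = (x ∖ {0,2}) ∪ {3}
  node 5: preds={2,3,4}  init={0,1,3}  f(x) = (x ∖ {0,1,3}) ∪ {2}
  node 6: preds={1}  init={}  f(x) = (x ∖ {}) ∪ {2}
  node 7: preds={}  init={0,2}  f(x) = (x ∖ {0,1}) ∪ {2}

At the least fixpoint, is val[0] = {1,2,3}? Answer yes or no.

no

Trace (17 dequeues):
  [1] u=0 | in {2} | out {2} | prev {} | push {}
  [2] u=1 | in {0,2} | out {0,2} | prev {} | push {}
  [3] u=2 | in {0,2} | out {1,2} | prev {} | push {}
  [4] u=3 | in {0,2} | out {0,2} | prev {} | push {0,2}
  [5] u=4 | in {1,2} | out {1,2,3} | prev {2} | push {1}
  [6] u=5 | in {0,1,2,3} | out {0,1,2,3} | prev {0,1,3} | push {}
  [7] u=6 | in {0,2} | out {0,2} | prev {} | push {3}
  [8] u=7 | in {} | out {0,2} | ==
  [9] u=0 | in {0,1,2,3} | out {0,1,2,3} | prev {2} | push {}
  [10] u=2 | in {0,2} | out {1,2} | ==
  [11] u=1 | in {0,1,2,3} | out {0,1,2,3} | prev {0,2} | push {2,6}
  [12] u=3 | in {0,1,2,3} | out {0,1,2,3} | prev {0,2} | push {0,5}
  [13] u=2 | in {0,1,2,3} | out {1,2} | ==
  [14] u=6 | in {0,1,2,3} | out {0,1,2,3} | prev {0,2} | push {3}
  [15] u=0 | in {0,1,2,3} | out {0,1,2,3} | ==
  [16] u=5 | in {0,1,2,3} | out {0,1,2,3} | ==
  [17] u=3 | in {0,1,2,3} | out {0,1,2,3} | ==

Converged values:
  [0] {0,1,2,3}
  [1] {0,1,2,3}
  [2] {1,2}
  [3] {0,1,2,3}
  [4] {1,2,3}
  [5] {0,1,2,3}
  [6] {0,1,2,3}
  [7] {0,2}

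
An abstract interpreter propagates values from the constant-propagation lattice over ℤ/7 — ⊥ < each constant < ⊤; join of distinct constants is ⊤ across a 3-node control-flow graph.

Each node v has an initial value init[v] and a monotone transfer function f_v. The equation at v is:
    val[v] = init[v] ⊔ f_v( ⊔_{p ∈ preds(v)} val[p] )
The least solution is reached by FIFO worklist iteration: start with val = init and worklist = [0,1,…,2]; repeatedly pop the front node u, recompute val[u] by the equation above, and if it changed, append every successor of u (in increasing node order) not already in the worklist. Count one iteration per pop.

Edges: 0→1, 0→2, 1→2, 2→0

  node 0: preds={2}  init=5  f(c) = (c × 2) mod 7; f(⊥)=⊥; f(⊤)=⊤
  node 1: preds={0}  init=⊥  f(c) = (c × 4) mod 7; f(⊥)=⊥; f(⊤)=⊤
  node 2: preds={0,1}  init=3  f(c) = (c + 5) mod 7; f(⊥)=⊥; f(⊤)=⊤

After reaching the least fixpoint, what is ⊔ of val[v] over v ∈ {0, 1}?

⊤

Worklist (4 pops):
  #1 pop 0: in=3 → ⊤ (was 5); enqueue []
  #2 pop 1: in=⊤ → ⊤ (was ⊥); enqueue []
  #3 pop 2: in=⊤ → ⊤ (was 3); enqueue [0]
  #4 pop 0: in=⊤ → ⊤ (no change)

Fixpoint:
  val[0] = ⊤
  val[1] = ⊤
  val[2] = ⊤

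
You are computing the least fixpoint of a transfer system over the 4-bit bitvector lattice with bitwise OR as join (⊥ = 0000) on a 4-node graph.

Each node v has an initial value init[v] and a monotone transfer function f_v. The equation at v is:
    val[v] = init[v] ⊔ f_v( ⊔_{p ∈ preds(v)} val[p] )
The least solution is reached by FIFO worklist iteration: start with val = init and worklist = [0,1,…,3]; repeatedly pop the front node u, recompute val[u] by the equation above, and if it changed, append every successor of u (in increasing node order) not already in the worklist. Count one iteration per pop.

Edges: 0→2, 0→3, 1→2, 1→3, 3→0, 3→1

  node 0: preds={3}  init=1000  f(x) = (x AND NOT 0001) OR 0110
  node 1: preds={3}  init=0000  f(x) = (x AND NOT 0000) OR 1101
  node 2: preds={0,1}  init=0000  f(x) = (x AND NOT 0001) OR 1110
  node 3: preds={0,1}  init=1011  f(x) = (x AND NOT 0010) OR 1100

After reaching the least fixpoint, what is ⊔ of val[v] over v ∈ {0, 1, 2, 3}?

Worklist (6 pops):
  #1 pop 0: in=1011 → 1110 (was 1000); enqueue []
  #2 pop 1: in=1011 → 1111 (was 0000); enqueue []
  #3 pop 2: in=1111 → 1110 (was 0000); enqueue []
  #4 pop 3: in=1111 → 1111 (was 1011); enqueue [0,1]
  #5 pop 0: in=1111 → 1110 (no change)
  #6 pop 1: in=1111 → 1111 (no change)

Fixpoint:
  val[0] = 1110
  val[1] = 1111
  val[2] = 1110
  val[3] = 1111

1111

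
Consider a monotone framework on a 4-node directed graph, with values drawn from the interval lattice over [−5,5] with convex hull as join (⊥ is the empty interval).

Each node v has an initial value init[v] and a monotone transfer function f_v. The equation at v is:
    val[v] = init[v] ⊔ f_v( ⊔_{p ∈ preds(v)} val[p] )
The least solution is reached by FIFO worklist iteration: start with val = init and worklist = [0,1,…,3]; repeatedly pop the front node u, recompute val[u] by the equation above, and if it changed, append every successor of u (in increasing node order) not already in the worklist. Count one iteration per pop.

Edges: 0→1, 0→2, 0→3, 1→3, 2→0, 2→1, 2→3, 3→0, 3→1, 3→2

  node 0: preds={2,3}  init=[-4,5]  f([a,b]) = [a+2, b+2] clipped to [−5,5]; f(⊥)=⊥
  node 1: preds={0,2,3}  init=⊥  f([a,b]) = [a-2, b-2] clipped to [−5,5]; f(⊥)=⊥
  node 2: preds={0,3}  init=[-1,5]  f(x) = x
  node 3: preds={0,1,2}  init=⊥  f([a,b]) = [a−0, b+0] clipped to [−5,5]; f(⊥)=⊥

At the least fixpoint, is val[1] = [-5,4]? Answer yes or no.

no

Iteration log — 10 steps:
  step 1. node 0  ⊔preds=[-1,5]  new=[-4,5]  stable
  step 2. node 1  ⊔preds=[-4,5]  new=[-5,3]  old=⊥  +wl: 
  step 3. node 2  ⊔preds=[-4,5]  new=[-4,5]  old=[-1,5]  +wl: 0,1
  step 4. node 3  ⊔preds=[-5,5]  new=[-5,5]  old=⊥  +wl: 2
  step 5. node 0  ⊔preds=[-5,5]  new=[-4,5]  stable
  step 6. node 1  ⊔preds=[-5,5]  new=[-5,3]  stable
  step 7. node 2  ⊔preds=[-5,5]  new=[-5,5]  old=[-4,5]  +wl: 0,1,3
  step 8. node 0  ⊔preds=[-5,5]  new=[-4,5]  stable
  step 9. node 1  ⊔preds=[-5,5]  new=[-5,3]  stable
  step 10. node 3  ⊔preds=[-5,5]  new=[-5,5]  stable

Least fixpoint reached:
  node 0: [-4,5]
  node 1: [-5,3]
  node 2: [-5,5]
  node 3: [-5,5]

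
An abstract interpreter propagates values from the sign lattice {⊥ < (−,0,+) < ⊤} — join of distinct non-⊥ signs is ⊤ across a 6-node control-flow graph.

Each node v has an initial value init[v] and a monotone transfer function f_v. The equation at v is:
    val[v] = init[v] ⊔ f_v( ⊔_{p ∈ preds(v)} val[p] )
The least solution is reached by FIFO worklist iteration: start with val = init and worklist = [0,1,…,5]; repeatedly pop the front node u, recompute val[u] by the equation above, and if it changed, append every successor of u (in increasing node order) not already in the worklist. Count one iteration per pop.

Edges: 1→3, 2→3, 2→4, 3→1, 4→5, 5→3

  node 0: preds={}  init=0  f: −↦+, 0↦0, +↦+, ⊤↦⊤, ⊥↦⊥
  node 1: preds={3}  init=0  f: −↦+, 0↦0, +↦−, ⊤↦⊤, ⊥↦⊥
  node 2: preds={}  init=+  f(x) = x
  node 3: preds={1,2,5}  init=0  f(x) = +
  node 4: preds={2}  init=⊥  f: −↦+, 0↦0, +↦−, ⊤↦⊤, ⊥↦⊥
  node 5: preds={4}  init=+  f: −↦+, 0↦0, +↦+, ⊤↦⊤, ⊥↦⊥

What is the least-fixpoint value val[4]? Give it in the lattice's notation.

−

Worklist (8 pops):
  #1 pop 0: in=⊥ → 0 (no change)
  #2 pop 1: in=0 → 0 (no change)
  #3 pop 2: in=⊥ → + (no change)
  #4 pop 3: in=⊤ → ⊤ (was 0); enqueue [1]
  #5 pop 4: in=+ → − (was ⊥); enqueue []
  #6 pop 5: in=− → + (no change)
  #7 pop 1: in=⊤ → ⊤ (was 0); enqueue [3]
  #8 pop 3: in=⊤ → ⊤ (no change)

Fixpoint:
  val[0] = 0
  val[1] = ⊤
  val[2] = +
  val[3] = ⊤
  val[4] = −
  val[5] = +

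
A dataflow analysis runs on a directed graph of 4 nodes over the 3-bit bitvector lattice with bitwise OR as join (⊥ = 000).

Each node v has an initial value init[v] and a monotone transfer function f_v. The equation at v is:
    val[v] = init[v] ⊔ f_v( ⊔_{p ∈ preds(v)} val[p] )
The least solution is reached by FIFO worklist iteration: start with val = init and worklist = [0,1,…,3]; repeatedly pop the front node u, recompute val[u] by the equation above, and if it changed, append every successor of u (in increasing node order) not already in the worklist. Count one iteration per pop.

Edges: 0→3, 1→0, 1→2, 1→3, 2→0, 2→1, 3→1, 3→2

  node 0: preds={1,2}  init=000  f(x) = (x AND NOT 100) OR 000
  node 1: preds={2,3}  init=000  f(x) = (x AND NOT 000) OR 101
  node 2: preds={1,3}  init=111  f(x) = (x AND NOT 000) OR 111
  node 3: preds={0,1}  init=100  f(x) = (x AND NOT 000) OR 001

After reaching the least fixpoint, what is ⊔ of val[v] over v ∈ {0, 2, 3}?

111

Iteration log — 7 steps:
  step 1. node 0  ⊔preds=111  new=011  old=000  +wl: 
  step 2. node 1  ⊔preds=111  new=111  old=000  +wl: 0
  step 3. node 2  ⊔preds=111  new=111  stable
  step 4. node 3  ⊔preds=111  new=111  old=100  +wl: 1,2
  step 5. node 0  ⊔preds=111  new=011  stable
  step 6. node 1  ⊔preds=111  new=111  stable
  step 7. node 2  ⊔preds=111  new=111  stable

Least fixpoint reached:
  node 0: 011
  node 1: 111
  node 2: 111
  node 3: 111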